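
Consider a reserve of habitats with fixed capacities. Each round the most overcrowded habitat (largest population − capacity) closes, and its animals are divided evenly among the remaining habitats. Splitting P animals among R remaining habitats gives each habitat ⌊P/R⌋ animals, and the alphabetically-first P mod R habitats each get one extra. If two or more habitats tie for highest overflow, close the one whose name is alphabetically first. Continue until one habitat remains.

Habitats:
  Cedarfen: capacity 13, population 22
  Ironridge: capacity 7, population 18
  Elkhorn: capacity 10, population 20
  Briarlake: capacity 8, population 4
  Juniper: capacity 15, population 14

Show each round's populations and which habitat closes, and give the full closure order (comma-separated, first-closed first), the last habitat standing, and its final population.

Closure order: Ironridge, Cedarfen, Elkhorn, Juniper
Last habitat: Briarlake with 78 animals

Round 1: Briarlake=4 Cedarfen=22 Elkhorn=20 Ironridge=18 Juniper=14 → close Ironridge (overflow 11)
  18÷4 = 4 each, +1 to first 2
Round 2: Briarlake=9 Cedarfen=27 Elkhorn=24 Juniper=18 → close Cedarfen (overflow 14)
  27÷3 = 9 each, +1 to first 0
Round 3: Briarlake=18 Elkhorn=33 Juniper=27 → close Elkhorn (overflow 23)
  33÷2 = 16 each, +1 to first 1
Round 4: Briarlake=35 Juniper=43 → close Juniper (overflow 28)
  43÷1 = 43 each, +1 to first 0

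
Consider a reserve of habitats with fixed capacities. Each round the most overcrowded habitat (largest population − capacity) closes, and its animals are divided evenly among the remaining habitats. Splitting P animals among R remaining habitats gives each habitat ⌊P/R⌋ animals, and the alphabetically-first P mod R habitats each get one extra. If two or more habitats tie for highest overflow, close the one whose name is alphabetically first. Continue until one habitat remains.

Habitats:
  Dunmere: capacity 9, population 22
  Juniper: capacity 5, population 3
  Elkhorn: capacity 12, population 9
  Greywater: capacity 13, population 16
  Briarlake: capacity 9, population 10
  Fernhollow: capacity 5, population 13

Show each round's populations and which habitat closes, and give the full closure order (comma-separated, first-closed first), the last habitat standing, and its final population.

Closure order: Dunmere, Fernhollow, Briarlake, Greywater, Elkhorn
Last habitat: Juniper with 73 animals

Round 1: Briarlake=10 Dunmere=22 Elkhorn=9 Fernhollow=13 Greywater=16 Juniper=3 → close Dunmere (overflow 13)
  22÷5 = 4 each, +1 to first 2
Round 2: Briarlake=15 Elkhorn=14 Fernhollow=17 Greywater=20 Juniper=7 → close Fernhollow (overflow 12)
  17÷4 = 4 each, +1 to first 1
Round 3: Briarlake=20 Elkhorn=18 Greywater=24 Juniper=11 → close Briarlake (overflow 11)
  20÷3 = 6 each, +1 to first 2
Round 4: Elkhorn=25 Greywater=31 Juniper=17 → close Greywater (overflow 18)
  31÷2 = 15 each, +1 to first 1
Round 5: Elkhorn=41 Juniper=32 → close Elkhorn (overflow 29)
  41÷1 = 41 each, +1 to first 0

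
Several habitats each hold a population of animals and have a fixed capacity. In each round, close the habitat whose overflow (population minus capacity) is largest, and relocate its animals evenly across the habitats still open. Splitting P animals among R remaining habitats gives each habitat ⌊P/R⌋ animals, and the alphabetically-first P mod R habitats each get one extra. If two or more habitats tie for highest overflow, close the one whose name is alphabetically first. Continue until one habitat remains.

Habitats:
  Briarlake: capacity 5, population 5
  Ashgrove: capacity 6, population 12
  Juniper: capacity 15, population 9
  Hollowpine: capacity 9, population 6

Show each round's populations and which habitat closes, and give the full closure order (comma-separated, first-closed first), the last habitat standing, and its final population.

Closure order: Ashgrove, Briarlake, Hollowpine
Last habitat: Juniper with 32 animals

Round 1: Ashgrove=12 Briarlake=5 Hollowpine=6 Juniper=9 → close Ashgrove (overflow 6)
  12÷3 = 4 each, +1 to first 0
Round 2: Briarlake=9 Hollowpine=10 Juniper=13 → close Briarlake (overflow 4)
  9÷2 = 4 each, +1 to first 1
Round 3: Hollowpine=15 Juniper=17 → close Hollowpine (overflow 6)
  15÷1 = 15 each, +1 to first 0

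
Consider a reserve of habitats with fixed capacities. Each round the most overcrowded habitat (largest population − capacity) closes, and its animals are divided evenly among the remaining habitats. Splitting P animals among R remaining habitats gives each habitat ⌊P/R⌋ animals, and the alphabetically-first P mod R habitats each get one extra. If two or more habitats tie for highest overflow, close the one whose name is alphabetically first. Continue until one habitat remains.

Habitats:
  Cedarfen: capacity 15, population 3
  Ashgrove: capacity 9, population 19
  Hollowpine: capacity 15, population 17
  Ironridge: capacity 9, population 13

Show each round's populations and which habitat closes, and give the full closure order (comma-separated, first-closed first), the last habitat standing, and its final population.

Closure order: Ashgrove, Ironridge, Hollowpine
Last habitat: Cedarfen with 52 animals

Round 1: Ashgrove=19 Cedarfen=3 Hollowpine=17 Ironridge=13 → close Ashgrove (overflow 10)
  19÷3 = 6 each, +1 to first 1
Round 2: Cedarfen=10 Hollowpine=23 Ironridge=19 → close Ironridge (overflow 10)
  19÷2 = 9 each, +1 to first 1
Round 3: Cedarfen=20 Hollowpine=32 → close Hollowpine (overflow 17)
  32÷1 = 32 each, +1 to first 0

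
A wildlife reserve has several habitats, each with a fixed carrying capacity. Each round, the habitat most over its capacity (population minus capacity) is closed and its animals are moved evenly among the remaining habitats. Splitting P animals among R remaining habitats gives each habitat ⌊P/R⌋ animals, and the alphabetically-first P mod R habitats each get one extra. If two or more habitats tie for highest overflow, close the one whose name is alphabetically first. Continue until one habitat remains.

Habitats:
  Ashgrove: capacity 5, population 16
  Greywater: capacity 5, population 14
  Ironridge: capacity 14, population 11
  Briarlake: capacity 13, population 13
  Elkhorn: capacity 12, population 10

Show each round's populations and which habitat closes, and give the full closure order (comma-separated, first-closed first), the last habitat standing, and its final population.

Closure order: Ashgrove, Greywater, Briarlake, Elkhorn
Last habitat: Ironridge with 64 animals

Round 1: Ashgrove=16 Briarlake=13 Elkhorn=10 Greywater=14 Ironridge=11 → close Ashgrove (overflow 11)
  16÷4 = 4 each, +1 to first 0
Round 2: Briarlake=17 Elkhorn=14 Greywater=18 Ironridge=15 → close Greywater (overflow 13)
  18÷3 = 6 each, +1 to first 0
Round 3: Briarlake=23 Elkhorn=20 Ironridge=21 → close Briarlake (overflow 10)
  23÷2 = 11 each, +1 to first 1
Round 4: Elkhorn=32 Ironridge=32 → close Elkhorn (overflow 20)
  32÷1 = 32 each, +1 to first 0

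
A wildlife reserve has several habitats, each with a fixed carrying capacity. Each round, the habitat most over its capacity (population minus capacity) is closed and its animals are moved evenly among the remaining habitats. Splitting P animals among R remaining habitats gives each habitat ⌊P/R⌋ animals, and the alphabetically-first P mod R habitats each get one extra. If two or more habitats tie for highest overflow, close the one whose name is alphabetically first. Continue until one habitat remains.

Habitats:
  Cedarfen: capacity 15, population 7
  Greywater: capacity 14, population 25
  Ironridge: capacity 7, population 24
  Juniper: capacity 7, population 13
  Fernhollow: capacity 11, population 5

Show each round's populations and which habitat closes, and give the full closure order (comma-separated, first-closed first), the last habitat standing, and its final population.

Round 1: Cedarfen=7 Fernhollow=5 Greywater=25 Ironridge=24 Juniper=13 → close Ironridge (overflow 17)
  24÷4 = 6 each, +1 to first 0
Round 2: Cedarfen=13 Fernhollow=11 Greywater=31 Juniper=19 → close Greywater (overflow 17)
  31÷3 = 10 each, +1 to first 1
Round 3: Cedarfen=24 Fernhollow=21 Juniper=29 → close Juniper (overflow 22)
  29÷2 = 14 each, +1 to first 1
Round 4: Cedarfen=39 Fernhollow=35 → close Cedarfen (overflow 24)
  39÷1 = 39 each, +1 to first 0

Closure order: Ironridge, Greywater, Juniper, Cedarfen
Last habitat: Fernhollow with 74 animals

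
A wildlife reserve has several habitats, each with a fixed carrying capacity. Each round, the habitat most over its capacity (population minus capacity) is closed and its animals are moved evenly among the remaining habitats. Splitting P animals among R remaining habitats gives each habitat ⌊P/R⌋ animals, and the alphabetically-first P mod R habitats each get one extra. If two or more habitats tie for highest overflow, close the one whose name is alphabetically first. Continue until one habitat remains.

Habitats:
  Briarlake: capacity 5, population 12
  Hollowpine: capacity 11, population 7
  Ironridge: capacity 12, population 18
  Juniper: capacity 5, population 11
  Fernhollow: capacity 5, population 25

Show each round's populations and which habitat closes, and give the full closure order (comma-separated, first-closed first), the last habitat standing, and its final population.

Round 1: Briarlake=12 Fernhollow=25 Hollowpine=7 Ironridge=18 Juniper=11 → close Fernhollow (overflow 20)
  25÷4 = 6 each, +1 to first 1
Round 2: Briarlake=19 Hollowpine=13 Ironridge=24 Juniper=17 → close Briarlake (overflow 14)
  19÷3 = 6 each, +1 to first 1
Round 3: Hollowpine=20 Ironridge=30 Juniper=23 → close Ironridge (overflow 18)
  30÷2 = 15 each, +1 to first 0
Round 4: Hollowpine=35 Juniper=38 → close Juniper (overflow 33)
  38÷1 = 38 each, +1 to first 0

Closure order: Fernhollow, Briarlake, Ironridge, Juniper
Last habitat: Hollowpine with 73 animals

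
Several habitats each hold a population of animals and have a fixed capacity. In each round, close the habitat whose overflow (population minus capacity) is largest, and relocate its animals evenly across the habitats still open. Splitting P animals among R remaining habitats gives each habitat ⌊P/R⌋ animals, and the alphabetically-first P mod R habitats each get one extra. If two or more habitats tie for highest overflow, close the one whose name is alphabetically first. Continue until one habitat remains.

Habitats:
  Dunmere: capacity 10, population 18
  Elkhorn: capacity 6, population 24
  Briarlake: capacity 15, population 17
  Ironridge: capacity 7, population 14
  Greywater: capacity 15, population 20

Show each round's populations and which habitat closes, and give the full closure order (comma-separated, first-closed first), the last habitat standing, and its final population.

Round 1: Briarlake=17 Dunmere=18 Elkhorn=24 Greywater=20 Ironridge=14 → close Elkhorn (overflow 18)
  24÷4 = 6 each, +1 to first 0
Round 2: Briarlake=23 Dunmere=24 Greywater=26 Ironridge=20 → close Dunmere (overflow 14)
  24÷3 = 8 each, +1 to first 0
Round 3: Briarlake=31 Greywater=34 Ironridge=28 → close Ironridge (overflow 21)
  28÷2 = 14 each, +1 to first 0
Round 4: Briarlake=45 Greywater=48 → close Greywater (overflow 33)
  48÷1 = 48 each, +1 to first 0

Closure order: Elkhorn, Dunmere, Ironridge, Greywater
Last habitat: Briarlake with 93 animals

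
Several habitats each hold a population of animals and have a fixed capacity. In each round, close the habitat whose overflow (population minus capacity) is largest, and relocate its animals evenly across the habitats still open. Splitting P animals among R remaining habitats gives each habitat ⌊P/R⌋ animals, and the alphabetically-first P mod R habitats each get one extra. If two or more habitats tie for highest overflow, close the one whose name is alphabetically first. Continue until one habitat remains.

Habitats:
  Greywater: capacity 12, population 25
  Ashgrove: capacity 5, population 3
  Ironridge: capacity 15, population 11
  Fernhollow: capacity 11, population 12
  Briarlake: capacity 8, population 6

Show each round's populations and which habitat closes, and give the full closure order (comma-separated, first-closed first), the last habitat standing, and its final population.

Round 1: Ashgrove=3 Briarlake=6 Fernhollow=12 Greywater=25 Ironridge=11 → close Greywater (overflow 13)
  25÷4 = 6 each, +1 to first 1
Round 2: Ashgrove=10 Briarlake=12 Fernhollow=18 Ironridge=17 → close Fernhollow (overflow 7)
  18÷3 = 6 each, +1 to first 0
Round 3: Ashgrove=16 Briarlake=18 Ironridge=23 → close Ashgrove (overflow 11)
  16÷2 = 8 each, +1 to first 0
Round 4: Briarlake=26 Ironridge=31 → close Briarlake (overflow 18)
  26÷1 = 26 each, +1 to first 0

Closure order: Greywater, Fernhollow, Ashgrove, Briarlake
Last habitat: Ironridge with 57 animals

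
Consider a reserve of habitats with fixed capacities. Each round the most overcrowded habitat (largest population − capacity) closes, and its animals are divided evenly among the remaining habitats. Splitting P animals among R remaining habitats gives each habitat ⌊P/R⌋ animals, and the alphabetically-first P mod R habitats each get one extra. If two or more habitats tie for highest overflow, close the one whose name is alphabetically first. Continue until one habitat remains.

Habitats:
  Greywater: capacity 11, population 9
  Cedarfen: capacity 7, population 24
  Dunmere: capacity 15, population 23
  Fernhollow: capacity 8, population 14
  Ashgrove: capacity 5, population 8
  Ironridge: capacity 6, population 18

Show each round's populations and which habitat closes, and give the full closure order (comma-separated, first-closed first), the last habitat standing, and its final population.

Round 1: Ashgrove=8 Cedarfen=24 Dunmere=23 Fernhollow=14 Greywater=9 Ironridge=18 → close Cedarfen (overflow 17)
  24÷5 = 4 each, +1 to first 4
Round 2: Ashgrove=13 Dunmere=28 Fernhollow=19 Greywater=14 Ironridge=22 → close Ironridge (overflow 16)
  22÷4 = 5 each, +1 to first 2
Round 3: Ashgrove=19 Dunmere=34 Fernhollow=24 Greywater=19 → close Dunmere (overflow 19)
  34÷3 = 11 each, +1 to first 1
Round 4: Ashgrove=31 Fernhollow=35 Greywater=30 → close Fernhollow (overflow 27)
  35÷2 = 17 each, +1 to first 1
Round 5: Ashgrove=49 Greywater=47 → close Ashgrove (overflow 44)
  49÷1 = 49 each, +1 to first 0

Closure order: Cedarfen, Ironridge, Dunmere, Fernhollow, Ashgrove
Last habitat: Greywater with 96 animals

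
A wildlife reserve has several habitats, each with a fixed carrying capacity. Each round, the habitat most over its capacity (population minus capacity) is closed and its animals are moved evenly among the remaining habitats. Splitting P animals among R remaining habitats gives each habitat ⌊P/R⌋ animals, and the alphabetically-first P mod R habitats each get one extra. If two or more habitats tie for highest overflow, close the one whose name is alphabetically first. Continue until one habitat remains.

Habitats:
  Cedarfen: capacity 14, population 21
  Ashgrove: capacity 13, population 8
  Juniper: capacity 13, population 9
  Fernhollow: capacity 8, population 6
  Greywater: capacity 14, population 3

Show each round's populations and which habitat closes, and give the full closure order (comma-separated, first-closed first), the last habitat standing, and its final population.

Closure order: Cedarfen, Fernhollow, Ashgrove, Juniper
Last habitat: Greywater with 47 animals

Round 1: Ashgrove=8 Cedarfen=21 Fernhollow=6 Greywater=3 Juniper=9 → close Cedarfen (overflow 7)
  21÷4 = 5 each, +1 to first 1
Round 2: Ashgrove=14 Fernhollow=11 Greywater=8 Juniper=14 → close Fernhollow (overflow 3)
  11÷3 = 3 each, +1 to first 2
Round 3: Ashgrove=18 Greywater=12 Juniper=17 → close Ashgrove (overflow 5)
  18÷2 = 9 each, +1 to first 0
Round 4: Greywater=21 Juniper=26 → close Juniper (overflow 13)
  26÷1 = 26 each, +1 to first 0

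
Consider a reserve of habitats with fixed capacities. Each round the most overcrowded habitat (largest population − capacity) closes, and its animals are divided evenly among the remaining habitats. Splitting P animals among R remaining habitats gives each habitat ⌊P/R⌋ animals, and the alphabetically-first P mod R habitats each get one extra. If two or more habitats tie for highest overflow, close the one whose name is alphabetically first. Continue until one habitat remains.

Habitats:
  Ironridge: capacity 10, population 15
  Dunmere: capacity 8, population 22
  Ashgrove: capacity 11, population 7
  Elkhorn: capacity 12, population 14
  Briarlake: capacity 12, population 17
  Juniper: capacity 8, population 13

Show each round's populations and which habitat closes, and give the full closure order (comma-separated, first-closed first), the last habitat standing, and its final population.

Round 1: Ashgrove=7 Briarlake=17 Dunmere=22 Elkhorn=14 Ironridge=15 Juniper=13 → close Dunmere (overflow 14)
  22÷5 = 4 each, +1 to first 2
Round 2: Ashgrove=12 Briarlake=22 Elkhorn=18 Ironridge=19 Juniper=17 → close Briarlake (overflow 10)
  22÷4 = 5 each, +1 to first 2
Round 3: Ashgrove=18 Elkhorn=24 Ironridge=24 Juniper=22 → close Ironridge (overflow 14)
  24÷3 = 8 each, +1 to first 0
Round 4: Ashgrove=26 Elkhorn=32 Juniper=30 → close Juniper (overflow 22)
  30÷2 = 15 each, +1 to first 0
Round 5: Ashgrove=41 Elkhorn=47 → close Elkhorn (overflow 35)
  47÷1 = 47 each, +1 to first 0

Closure order: Dunmere, Briarlake, Ironridge, Juniper, Elkhorn
Last habitat: Ashgrove with 88 animals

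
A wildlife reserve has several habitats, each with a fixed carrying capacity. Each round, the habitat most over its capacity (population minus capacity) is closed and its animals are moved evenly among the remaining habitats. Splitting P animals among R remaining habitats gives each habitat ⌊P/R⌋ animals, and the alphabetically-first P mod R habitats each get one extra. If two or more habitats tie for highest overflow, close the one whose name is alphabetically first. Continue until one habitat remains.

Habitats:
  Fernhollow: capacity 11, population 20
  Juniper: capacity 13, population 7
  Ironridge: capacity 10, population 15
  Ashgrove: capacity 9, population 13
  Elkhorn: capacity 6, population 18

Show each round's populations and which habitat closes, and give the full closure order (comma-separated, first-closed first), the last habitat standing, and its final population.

Round 1: Ashgrove=13 Elkhorn=18 Fernhollow=20 Ironridge=15 Juniper=7 → close Elkhorn (overflow 12)
  18÷4 = 4 each, +1 to first 2
Round 2: Ashgrove=18 Fernhollow=25 Ironridge=19 Juniper=11 → close Fernhollow (overflow 14)
  25÷3 = 8 each, +1 to first 1
Round 3: Ashgrove=27 Ironridge=27 Juniper=19 → close Ashgrove (overflow 18)
  27÷2 = 13 each, +1 to first 1
Round 4: Ironridge=41 Juniper=32 → close Ironridge (overflow 31)
  41÷1 = 41 each, +1 to first 0

Closure order: Elkhorn, Fernhollow, Ashgrove, Ironridge
Last habitat: Juniper with 73 animals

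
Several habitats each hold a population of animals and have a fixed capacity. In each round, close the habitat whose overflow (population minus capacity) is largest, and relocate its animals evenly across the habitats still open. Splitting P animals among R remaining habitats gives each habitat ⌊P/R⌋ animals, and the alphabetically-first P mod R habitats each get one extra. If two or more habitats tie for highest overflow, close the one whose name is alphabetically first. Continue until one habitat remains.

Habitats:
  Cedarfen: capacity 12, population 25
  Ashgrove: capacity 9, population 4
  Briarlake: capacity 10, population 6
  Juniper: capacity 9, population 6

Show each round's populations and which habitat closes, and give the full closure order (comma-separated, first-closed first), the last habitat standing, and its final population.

Closure order: Cedarfen, Juniper, Ashgrove
Last habitat: Briarlake with 41 animals

Round 1: Ashgrove=4 Briarlake=6 Cedarfen=25 Juniper=6 → close Cedarfen (overflow 13)
  25÷3 = 8 each, +1 to first 1
Round 2: Ashgrove=13 Briarlake=14 Juniper=14 → close Juniper (overflow 5)
  14÷2 = 7 each, +1 to first 0
Round 3: Ashgrove=20 Briarlake=21 → close Ashgrove (overflow 11)
  20÷1 = 20 each, +1 to first 0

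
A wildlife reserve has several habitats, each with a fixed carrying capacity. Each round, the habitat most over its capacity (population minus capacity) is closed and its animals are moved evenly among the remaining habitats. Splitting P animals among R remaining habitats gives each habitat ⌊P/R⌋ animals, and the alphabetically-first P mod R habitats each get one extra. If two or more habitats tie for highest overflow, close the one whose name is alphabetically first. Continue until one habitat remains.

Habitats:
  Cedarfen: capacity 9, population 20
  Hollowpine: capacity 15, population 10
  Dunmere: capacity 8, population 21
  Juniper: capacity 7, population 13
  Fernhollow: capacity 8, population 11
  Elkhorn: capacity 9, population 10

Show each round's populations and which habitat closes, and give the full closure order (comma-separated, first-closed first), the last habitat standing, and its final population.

Closure order: Dunmere, Cedarfen, Juniper, Fernhollow, Elkhorn
Last habitat: Hollowpine with 85 animals

Round 1: Cedarfen=20 Dunmere=21 Elkhorn=10 Fernhollow=11 Hollowpine=10 Juniper=13 → close Dunmere (overflow 13)
  21÷5 = 4 each, +1 to first 1
Round 2: Cedarfen=25 Elkhorn=14 Fernhollow=15 Hollowpine=14 Juniper=17 → close Cedarfen (overflow 16)
  25÷4 = 6 each, +1 to first 1
Round 3: Elkhorn=21 Fernhollow=21 Hollowpine=20 Juniper=23 → close Juniper (overflow 16)
  23÷3 = 7 each, +1 to first 2
Round 4: Elkhorn=29 Fernhollow=29 Hollowpine=27 → close Fernhollow (overflow 21)
  29÷2 = 14 each, +1 to first 1
Round 5: Elkhorn=44 Hollowpine=41 → close Elkhorn (overflow 35)
  44÷1 = 44 each, +1 to first 0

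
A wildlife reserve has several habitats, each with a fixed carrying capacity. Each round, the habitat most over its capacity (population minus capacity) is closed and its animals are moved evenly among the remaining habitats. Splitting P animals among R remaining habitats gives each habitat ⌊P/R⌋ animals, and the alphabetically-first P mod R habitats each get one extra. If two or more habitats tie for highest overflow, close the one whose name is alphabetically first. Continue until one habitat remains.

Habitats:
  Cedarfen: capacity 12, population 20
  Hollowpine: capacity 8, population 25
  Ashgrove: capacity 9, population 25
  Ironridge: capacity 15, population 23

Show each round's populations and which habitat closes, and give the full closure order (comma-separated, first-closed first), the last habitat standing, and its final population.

Closure order: Hollowpine, Ashgrove, Cedarfen
Last habitat: Ironridge with 93 animals

Round 1: Ashgrove=25 Cedarfen=20 Hollowpine=25 Ironridge=23 → close Hollowpine (overflow 17)
  25÷3 = 8 each, +1 to first 1
Round 2: Ashgrove=34 Cedarfen=28 Ironridge=31 → close Ashgrove (overflow 25)
  34÷2 = 17 each, +1 to first 0
Round 3: Cedarfen=45 Ironridge=48 → close Cedarfen (overflow 33)
  45÷1 = 45 each, +1 to first 0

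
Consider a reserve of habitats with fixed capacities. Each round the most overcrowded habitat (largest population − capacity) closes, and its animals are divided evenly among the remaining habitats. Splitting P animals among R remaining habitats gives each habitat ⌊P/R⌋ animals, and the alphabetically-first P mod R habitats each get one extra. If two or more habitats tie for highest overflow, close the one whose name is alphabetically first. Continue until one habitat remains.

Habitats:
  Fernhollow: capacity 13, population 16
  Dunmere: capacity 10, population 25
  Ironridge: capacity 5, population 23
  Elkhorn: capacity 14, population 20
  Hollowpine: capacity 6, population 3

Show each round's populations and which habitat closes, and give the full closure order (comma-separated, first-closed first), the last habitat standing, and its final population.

Closure order: Ironridge, Dunmere, Elkhorn, Fernhollow
Last habitat: Hollowpine with 87 animals

Round 1: Dunmere=25 Elkhorn=20 Fernhollow=16 Hollowpine=3 Ironridge=23 → close Ironridge (overflow 18)
  23÷4 = 5 each, +1 to first 3
Round 2: Dunmere=31 Elkhorn=26 Fernhollow=22 Hollowpine=8 → close Dunmere (overflow 21)
  31÷3 = 10 each, +1 to first 1
Round 3: Elkhorn=37 Fernhollow=32 Hollowpine=18 → close Elkhorn (overflow 23)
  37÷2 = 18 each, +1 to first 1
Round 4: Fernhollow=51 Hollowpine=36 → close Fernhollow (overflow 38)
  51÷1 = 51 each, +1 to first 0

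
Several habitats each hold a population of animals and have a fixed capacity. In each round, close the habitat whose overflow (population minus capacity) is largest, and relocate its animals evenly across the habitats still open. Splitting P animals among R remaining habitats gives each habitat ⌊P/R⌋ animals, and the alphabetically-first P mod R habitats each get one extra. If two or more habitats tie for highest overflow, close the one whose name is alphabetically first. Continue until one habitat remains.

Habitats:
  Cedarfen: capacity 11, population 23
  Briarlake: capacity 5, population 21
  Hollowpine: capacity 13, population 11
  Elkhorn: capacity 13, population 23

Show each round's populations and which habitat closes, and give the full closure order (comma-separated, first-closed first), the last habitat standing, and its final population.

Closure order: Briarlake, Cedarfen, Elkhorn
Last habitat: Hollowpine with 78 animals

Round 1: Briarlake=21 Cedarfen=23 Elkhorn=23 Hollowpine=11 → close Briarlake (overflow 16)
  21÷3 = 7 each, +1 to first 0
Round 2: Cedarfen=30 Elkhorn=30 Hollowpine=18 → close Cedarfen (overflow 19)
  30÷2 = 15 each, +1 to first 0
Round 3: Elkhorn=45 Hollowpine=33 → close Elkhorn (overflow 32)
  45÷1 = 45 each, +1 to first 0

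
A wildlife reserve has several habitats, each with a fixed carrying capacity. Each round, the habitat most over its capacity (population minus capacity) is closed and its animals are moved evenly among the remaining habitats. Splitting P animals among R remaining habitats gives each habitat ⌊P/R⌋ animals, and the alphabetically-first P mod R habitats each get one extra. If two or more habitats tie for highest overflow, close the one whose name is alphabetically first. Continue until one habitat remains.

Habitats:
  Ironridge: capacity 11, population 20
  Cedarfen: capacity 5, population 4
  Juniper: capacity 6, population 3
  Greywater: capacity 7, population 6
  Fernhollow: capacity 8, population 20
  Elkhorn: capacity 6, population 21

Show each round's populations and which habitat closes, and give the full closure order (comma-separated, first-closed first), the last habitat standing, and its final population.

Closure order: Elkhorn, Fernhollow, Ironridge, Cedarfen, Greywater
Last habitat: Juniper with 74 animals

Round 1: Cedarfen=4 Elkhorn=21 Fernhollow=20 Greywater=6 Ironridge=20 Juniper=3 → close Elkhorn (overflow 15)
  21÷5 = 4 each, +1 to first 1
Round 2: Cedarfen=9 Fernhollow=24 Greywater=10 Ironridge=24 Juniper=7 → close Fernhollow (overflow 16)
  24÷4 = 6 each, +1 to first 0
Round 3: Cedarfen=15 Greywater=16 Ironridge=30 Juniper=13 → close Ironridge (overflow 19)
  30÷3 = 10 each, +1 to first 0
Round 4: Cedarfen=25 Greywater=26 Juniper=23 → close Cedarfen (overflow 20)
  25÷2 = 12 each, +1 to first 1
Round 5: Greywater=39 Juniper=35 → close Greywater (overflow 32)
  39÷1 = 39 each, +1 to first 0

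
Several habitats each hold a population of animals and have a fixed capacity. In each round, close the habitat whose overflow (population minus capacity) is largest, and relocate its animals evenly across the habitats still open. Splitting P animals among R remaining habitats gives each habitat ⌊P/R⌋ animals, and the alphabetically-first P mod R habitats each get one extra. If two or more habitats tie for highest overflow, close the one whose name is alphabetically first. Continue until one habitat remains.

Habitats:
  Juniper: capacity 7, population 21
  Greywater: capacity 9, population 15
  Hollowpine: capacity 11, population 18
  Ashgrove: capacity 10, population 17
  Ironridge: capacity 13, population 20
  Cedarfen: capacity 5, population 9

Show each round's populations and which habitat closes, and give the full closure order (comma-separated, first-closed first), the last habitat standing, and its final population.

Closure order: Juniper, Ashgrove, Greywater, Hollowpine, Cedarfen
Last habitat: Ironridge with 100 animals

Round 1: Ashgrove=17 Cedarfen=9 Greywater=15 Hollowpine=18 Ironridge=20 Juniper=21 → close Juniper (overflow 14)
  21÷5 = 4 each, +1 to first 1
Round 2: Ashgrove=22 Cedarfen=13 Greywater=19 Hollowpine=22 Ironridge=24 → close Ashgrove (overflow 12)
  22÷4 = 5 each, +1 to first 2
Round 3: Cedarfen=19 Greywater=25 Hollowpine=27 Ironridge=29 → close Greywater (overflow 16)
  25÷3 = 8 each, +1 to first 1
Round 4: Cedarfen=28 Hollowpine=35 Ironridge=37 → close Hollowpine (overflow 24)
  35÷2 = 17 each, +1 to first 1
Round 5: Cedarfen=46 Ironridge=54 → close Cedarfen (overflow 41)
  46÷1 = 46 each, +1 to first 0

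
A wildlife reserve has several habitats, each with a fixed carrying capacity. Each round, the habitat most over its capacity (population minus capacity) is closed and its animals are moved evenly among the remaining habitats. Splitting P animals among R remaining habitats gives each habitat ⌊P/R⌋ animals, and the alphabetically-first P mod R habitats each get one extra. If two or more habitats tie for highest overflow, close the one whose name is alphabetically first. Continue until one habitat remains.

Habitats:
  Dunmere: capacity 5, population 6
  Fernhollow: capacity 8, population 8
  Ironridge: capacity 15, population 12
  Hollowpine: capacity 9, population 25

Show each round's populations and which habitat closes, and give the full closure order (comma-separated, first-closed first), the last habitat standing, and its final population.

Round 1: Dunmere=6 Fernhollow=8 Hollowpine=25 Ironridge=12 → close Hollowpine (overflow 16)
  25÷3 = 8 each, +1 to first 1
Round 2: Dunmere=15 Fernhollow=16 Ironridge=20 → close Dunmere (overflow 10)
  15÷2 = 7 each, +1 to first 1
Round 3: Fernhollow=24 Ironridge=27 → close Fernhollow (overflow 16)
  24÷1 = 24 each, +1 to first 0

Closure order: Hollowpine, Dunmere, Fernhollow
Last habitat: Ironridge with 51 animals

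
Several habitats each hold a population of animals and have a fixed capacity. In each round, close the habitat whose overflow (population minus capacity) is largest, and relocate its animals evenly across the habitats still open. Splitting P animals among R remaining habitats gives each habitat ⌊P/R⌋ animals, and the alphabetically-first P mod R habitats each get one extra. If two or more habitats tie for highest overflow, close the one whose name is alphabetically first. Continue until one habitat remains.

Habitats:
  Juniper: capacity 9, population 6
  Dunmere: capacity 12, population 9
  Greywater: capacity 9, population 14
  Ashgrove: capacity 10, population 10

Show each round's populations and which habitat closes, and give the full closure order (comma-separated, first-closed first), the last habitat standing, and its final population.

Round 1: Ashgrove=10 Dunmere=9 Greywater=14 Juniper=6 → close Greywater (overflow 5)
  14÷3 = 4 each, +1 to first 2
Round 2: Ashgrove=15 Dunmere=14 Juniper=10 → close Ashgrove (overflow 5)
  15÷2 = 7 each, +1 to first 1
Round 3: Dunmere=22 Juniper=17 → close Dunmere (overflow 10)
  22÷1 = 22 each, +1 to first 0

Closure order: Greywater, Ashgrove, Dunmere
Last habitat: Juniper with 39 animals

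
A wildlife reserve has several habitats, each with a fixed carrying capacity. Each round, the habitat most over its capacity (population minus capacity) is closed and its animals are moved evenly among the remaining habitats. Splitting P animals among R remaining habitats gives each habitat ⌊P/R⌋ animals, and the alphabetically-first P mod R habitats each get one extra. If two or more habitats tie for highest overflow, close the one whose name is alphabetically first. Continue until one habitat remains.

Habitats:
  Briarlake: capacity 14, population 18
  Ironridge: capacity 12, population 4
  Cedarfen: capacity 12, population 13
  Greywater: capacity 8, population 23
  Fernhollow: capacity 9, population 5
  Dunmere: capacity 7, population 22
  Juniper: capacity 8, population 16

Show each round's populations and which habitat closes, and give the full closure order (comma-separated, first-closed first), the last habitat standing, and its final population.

Closure order: Dunmere, Greywater, Juniper, Briarlake, Cedarfen, Fernhollow
Last habitat: Ironridge with 101 animals

Round 1: Briarlake=18 Cedarfen=13 Dunmere=22 Fernhollow=5 Greywater=23 Ironridge=4 Juniper=16 → close Dunmere (overflow 15)
  22÷6 = 3 each, +1 to first 4
Round 2: Briarlake=22 Cedarfen=17 Fernhollow=9 Greywater=27 Ironridge=7 Juniper=19 → close Greywater (overflow 19)
  27÷5 = 5 each, +1 to first 2
Round 3: Briarlake=28 Cedarfen=23 Fernhollow=14 Ironridge=12 Juniper=24 → close Juniper (overflow 16)
  24÷4 = 6 each, +1 to first 0
Round 4: Briarlake=34 Cedarfen=29 Fernhollow=20 Ironridge=18 → close Briarlake (overflow 20)
  34÷3 = 11 each, +1 to first 1
Round 5: Cedarfen=41 Fernhollow=31 Ironridge=29 → close Cedarfen (overflow 29)
  41÷2 = 20 each, +1 to first 1
Round 6: Fernhollow=52 Ironridge=49 → close Fernhollow (overflow 43)
  52÷1 = 52 each, +1 to first 0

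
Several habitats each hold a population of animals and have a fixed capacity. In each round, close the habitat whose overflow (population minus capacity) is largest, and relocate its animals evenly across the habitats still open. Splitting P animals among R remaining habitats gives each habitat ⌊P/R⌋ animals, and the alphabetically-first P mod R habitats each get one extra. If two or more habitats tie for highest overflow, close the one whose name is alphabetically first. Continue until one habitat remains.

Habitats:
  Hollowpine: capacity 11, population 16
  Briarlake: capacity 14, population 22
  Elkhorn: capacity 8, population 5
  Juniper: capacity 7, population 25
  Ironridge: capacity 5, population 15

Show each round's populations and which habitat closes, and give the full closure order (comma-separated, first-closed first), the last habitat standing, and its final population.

Closure order: Juniper, Ironridge, Briarlake, Hollowpine
Last habitat: Elkhorn with 83 animals

Round 1: Briarlake=22 Elkhorn=5 Hollowpine=16 Ironridge=15 Juniper=25 → close Juniper (overflow 18)
  25÷4 = 6 each, +1 to first 1
Round 2: Briarlake=29 Elkhorn=11 Hollowpine=22 Ironridge=21 → close Ironridge (overflow 16)
  21÷3 = 7 each, +1 to first 0
Round 3: Briarlake=36 Elkhorn=18 Hollowpine=29 → close Briarlake (overflow 22)
  36÷2 = 18 each, +1 to first 0
Round 4: Elkhorn=36 Hollowpine=47 → close Hollowpine (overflow 36)
  47÷1 = 47 each, +1 to first 0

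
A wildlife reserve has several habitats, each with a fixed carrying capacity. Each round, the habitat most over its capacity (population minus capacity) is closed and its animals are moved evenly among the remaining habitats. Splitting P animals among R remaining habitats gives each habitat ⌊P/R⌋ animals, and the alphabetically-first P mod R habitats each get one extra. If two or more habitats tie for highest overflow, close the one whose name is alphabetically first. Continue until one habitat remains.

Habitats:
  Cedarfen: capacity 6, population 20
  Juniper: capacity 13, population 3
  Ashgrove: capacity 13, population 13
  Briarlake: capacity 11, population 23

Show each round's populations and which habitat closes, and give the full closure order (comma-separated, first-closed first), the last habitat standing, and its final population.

Round 1: Ashgrove=13 Briarlake=23 Cedarfen=20 Juniper=3 → close Cedarfen (overflow 14)
  20÷3 = 6 each, +1 to first 2
Round 2: Ashgrove=20 Briarlake=30 Juniper=9 → close Briarlake (overflow 19)
  30÷2 = 15 each, +1 to first 0
Round 3: Ashgrove=35 Juniper=24 → close Ashgrove (overflow 22)
  35÷1 = 35 each, +1 to first 0

Closure order: Cedarfen, Briarlake, Ashgrove
Last habitat: Juniper with 59 animals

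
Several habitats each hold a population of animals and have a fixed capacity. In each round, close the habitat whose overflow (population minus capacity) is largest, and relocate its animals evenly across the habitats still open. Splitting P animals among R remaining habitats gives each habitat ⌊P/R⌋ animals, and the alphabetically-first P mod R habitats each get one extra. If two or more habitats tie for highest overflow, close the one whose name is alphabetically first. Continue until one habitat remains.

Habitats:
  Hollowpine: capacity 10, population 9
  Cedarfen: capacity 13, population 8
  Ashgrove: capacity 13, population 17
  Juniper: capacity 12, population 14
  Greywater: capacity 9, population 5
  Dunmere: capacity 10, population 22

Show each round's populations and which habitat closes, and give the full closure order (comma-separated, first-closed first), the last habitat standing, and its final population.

Round 1: Ashgrove=17 Cedarfen=8 Dunmere=22 Greywater=5 Hollowpine=9 Juniper=14 → close Dunmere (overflow 12)
  22÷5 = 4 each, +1 to first 2
Round 2: Ashgrove=22 Cedarfen=13 Greywater=9 Hollowpine=13 Juniper=18 → close Ashgrove (overflow 9)
  22÷4 = 5 each, +1 to first 2
Round 3: Cedarfen=19 Greywater=15 Hollowpine=18 Juniper=23 → close Juniper (overflow 11)
  23÷3 = 7 each, +1 to first 2
Round 4: Cedarfen=27 Greywater=23 Hollowpine=25 → close Hollowpine (overflow 15)
  25÷2 = 12 each, +1 to first 1
Round 5: Cedarfen=40 Greywater=35 → close Cedarfen (overflow 27)
  40÷1 = 40 each, +1 to first 0

Closure order: Dunmere, Ashgrove, Juniper, Hollowpine, Cedarfen
Last habitat: Greywater with 75 animals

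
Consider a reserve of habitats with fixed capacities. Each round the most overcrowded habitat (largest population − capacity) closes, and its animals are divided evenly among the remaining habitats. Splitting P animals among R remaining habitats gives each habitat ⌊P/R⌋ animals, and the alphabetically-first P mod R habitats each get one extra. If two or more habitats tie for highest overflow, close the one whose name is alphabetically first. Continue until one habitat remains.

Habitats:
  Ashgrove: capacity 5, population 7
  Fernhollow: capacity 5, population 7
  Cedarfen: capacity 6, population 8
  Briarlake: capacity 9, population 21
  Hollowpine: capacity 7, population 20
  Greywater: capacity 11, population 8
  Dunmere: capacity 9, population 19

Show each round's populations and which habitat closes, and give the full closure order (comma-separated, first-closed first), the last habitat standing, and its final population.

Closure order: Hollowpine, Briarlake, Dunmere, Ashgrove, Cedarfen, Fernhollow
Last habitat: Greywater with 90 animals

Round 1: Ashgrove=7 Briarlake=21 Cedarfen=8 Dunmere=19 Fernhollow=7 Greywater=8 Hollowpine=20 → close Hollowpine (overflow 13)
  20÷6 = 3 each, +1 to first 2
Round 2: Ashgrove=11 Briarlake=25 Cedarfen=11 Dunmere=22 Fernhollow=10 Greywater=11 → close Briarlake (overflow 16)
  25÷5 = 5 each, +1 to first 0
Round 3: Ashgrove=16 Cedarfen=16 Dunmere=27 Fernhollow=15 Greywater=16 → close Dunmere (overflow 18)
  27÷4 = 6 each, +1 to first 3
Round 4: Ashgrove=23 Cedarfen=23 Fernhollow=22 Greywater=22 → close Ashgrove (overflow 18)
  23÷3 = 7 each, +1 to first 2
Round 5: Cedarfen=31 Fernhollow=30 Greywater=29 → close Cedarfen (overflow 25)
  31÷2 = 15 each, +1 to first 1
Round 6: Fernhollow=46 Greywater=44 → close Fernhollow (overflow 41)
  46÷1 = 46 each, +1 to first 0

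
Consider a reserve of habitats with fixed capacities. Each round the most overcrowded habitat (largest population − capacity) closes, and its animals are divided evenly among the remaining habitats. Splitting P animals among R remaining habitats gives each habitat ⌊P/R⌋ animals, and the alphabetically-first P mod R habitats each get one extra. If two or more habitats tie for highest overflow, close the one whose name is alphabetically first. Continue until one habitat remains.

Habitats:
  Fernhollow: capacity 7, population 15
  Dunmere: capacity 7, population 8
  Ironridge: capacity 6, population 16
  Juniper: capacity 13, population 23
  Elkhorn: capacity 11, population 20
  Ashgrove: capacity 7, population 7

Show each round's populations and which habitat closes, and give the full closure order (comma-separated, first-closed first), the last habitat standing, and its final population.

Closure order: Ironridge, Juniper, Elkhorn, Fernhollow, Ashgrove
Last habitat: Dunmere with 89 animals

Round 1: Ashgrove=7 Dunmere=8 Elkhorn=20 Fernhollow=15 Ironridge=16 Juniper=23 → close Ironridge (overflow 10)
  16÷5 = 3 each, +1 to first 1
Round 2: Ashgrove=11 Dunmere=11 Elkhorn=23 Fernhollow=18 Juniper=26 → close Juniper (overflow 13)
  26÷4 = 6 each, +1 to first 2
Round 3: Ashgrove=18 Dunmere=18 Elkhorn=29 Fernhollow=24 → close Elkhorn (overflow 18)
  29÷3 = 9 each, +1 to first 2
Round 4: Ashgrove=28 Dunmere=28 Fernhollow=33 → close Fernhollow (overflow 26)
  33÷2 = 16 each, +1 to first 1
Round 5: Ashgrove=45 Dunmere=44 → close Ashgrove (overflow 38)
  45÷1 = 45 each, +1 to first 0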